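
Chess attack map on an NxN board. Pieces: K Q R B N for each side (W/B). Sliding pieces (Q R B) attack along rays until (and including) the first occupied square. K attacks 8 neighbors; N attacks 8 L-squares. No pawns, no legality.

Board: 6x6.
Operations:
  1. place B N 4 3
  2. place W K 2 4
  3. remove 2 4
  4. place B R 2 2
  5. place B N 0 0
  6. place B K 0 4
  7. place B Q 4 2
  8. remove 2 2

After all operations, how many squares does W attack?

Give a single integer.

Answer: 0

Derivation:
Op 1: place BN@(4,3)
Op 2: place WK@(2,4)
Op 3: remove (2,4)
Op 4: place BR@(2,2)
Op 5: place BN@(0,0)
Op 6: place BK@(0,4)
Op 7: place BQ@(4,2)
Op 8: remove (2,2)
Per-piece attacks for W:
Union (0 distinct): (none)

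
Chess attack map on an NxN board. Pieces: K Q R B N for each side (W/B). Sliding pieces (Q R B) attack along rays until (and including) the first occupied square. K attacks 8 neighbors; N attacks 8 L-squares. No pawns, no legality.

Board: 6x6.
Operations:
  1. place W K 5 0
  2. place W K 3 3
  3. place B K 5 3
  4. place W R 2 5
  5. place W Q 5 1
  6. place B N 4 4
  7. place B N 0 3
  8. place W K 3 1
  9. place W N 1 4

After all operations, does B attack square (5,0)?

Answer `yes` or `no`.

Op 1: place WK@(5,0)
Op 2: place WK@(3,3)
Op 3: place BK@(5,3)
Op 4: place WR@(2,5)
Op 5: place WQ@(5,1)
Op 6: place BN@(4,4)
Op 7: place BN@(0,3)
Op 8: place WK@(3,1)
Op 9: place WN@(1,4)
Per-piece attacks for B:
  BN@(0,3): attacks (1,5) (2,4) (1,1) (2,2)
  BN@(4,4): attacks (2,5) (5,2) (3,2) (2,3)
  BK@(5,3): attacks (5,4) (5,2) (4,3) (4,4) (4,2)
B attacks (5,0): no

Answer: no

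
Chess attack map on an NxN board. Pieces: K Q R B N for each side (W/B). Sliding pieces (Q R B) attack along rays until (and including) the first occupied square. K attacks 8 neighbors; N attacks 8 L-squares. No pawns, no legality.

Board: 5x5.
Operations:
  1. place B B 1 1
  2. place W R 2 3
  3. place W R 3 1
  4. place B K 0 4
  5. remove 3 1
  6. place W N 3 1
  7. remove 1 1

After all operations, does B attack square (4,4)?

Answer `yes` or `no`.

Answer: no

Derivation:
Op 1: place BB@(1,1)
Op 2: place WR@(2,3)
Op 3: place WR@(3,1)
Op 4: place BK@(0,4)
Op 5: remove (3,1)
Op 6: place WN@(3,1)
Op 7: remove (1,1)
Per-piece attacks for B:
  BK@(0,4): attacks (0,3) (1,4) (1,3)
B attacks (4,4): no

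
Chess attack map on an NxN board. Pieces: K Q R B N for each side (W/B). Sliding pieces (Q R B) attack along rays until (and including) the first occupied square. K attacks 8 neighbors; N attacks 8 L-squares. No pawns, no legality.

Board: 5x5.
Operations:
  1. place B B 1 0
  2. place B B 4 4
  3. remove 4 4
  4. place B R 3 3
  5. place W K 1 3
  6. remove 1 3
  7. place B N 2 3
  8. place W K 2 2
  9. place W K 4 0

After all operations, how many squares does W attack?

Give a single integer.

Answer: 10

Derivation:
Op 1: place BB@(1,0)
Op 2: place BB@(4,4)
Op 3: remove (4,4)
Op 4: place BR@(3,3)
Op 5: place WK@(1,3)
Op 6: remove (1,3)
Op 7: place BN@(2,3)
Op 8: place WK@(2,2)
Op 9: place WK@(4,0)
Per-piece attacks for W:
  WK@(2,2): attacks (2,3) (2,1) (3,2) (1,2) (3,3) (3,1) (1,3) (1,1)
  WK@(4,0): attacks (4,1) (3,0) (3,1)
Union (10 distinct): (1,1) (1,2) (1,3) (2,1) (2,3) (3,0) (3,1) (3,2) (3,3) (4,1)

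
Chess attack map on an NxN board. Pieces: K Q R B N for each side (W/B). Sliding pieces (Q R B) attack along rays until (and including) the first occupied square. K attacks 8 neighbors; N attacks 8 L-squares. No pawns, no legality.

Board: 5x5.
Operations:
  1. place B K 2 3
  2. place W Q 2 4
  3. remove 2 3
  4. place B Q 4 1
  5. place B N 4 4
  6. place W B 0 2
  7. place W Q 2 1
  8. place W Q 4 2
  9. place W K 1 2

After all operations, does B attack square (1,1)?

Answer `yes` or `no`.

Answer: no

Derivation:
Op 1: place BK@(2,3)
Op 2: place WQ@(2,4)
Op 3: remove (2,3)
Op 4: place BQ@(4,1)
Op 5: place BN@(4,4)
Op 6: place WB@(0,2)
Op 7: place WQ@(2,1)
Op 8: place WQ@(4,2)
Op 9: place WK@(1,2)
Per-piece attacks for B:
  BQ@(4,1): attacks (4,2) (4,0) (3,1) (2,1) (3,2) (2,3) (1,4) (3,0) [ray(0,1) blocked at (4,2); ray(-1,0) blocked at (2,1)]
  BN@(4,4): attacks (3,2) (2,3)
B attacks (1,1): no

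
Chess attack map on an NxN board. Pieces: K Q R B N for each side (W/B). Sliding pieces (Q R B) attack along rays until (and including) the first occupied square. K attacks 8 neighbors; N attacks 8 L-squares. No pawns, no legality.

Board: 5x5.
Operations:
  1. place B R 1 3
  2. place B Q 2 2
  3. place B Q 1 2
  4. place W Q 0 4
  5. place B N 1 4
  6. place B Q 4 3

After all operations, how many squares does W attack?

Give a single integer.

Answer: 6

Derivation:
Op 1: place BR@(1,3)
Op 2: place BQ@(2,2)
Op 3: place BQ@(1,2)
Op 4: place WQ@(0,4)
Op 5: place BN@(1,4)
Op 6: place BQ@(4,3)
Per-piece attacks for W:
  WQ@(0,4): attacks (0,3) (0,2) (0,1) (0,0) (1,4) (1,3) [ray(1,0) blocked at (1,4); ray(1,-1) blocked at (1,3)]
Union (6 distinct): (0,0) (0,1) (0,2) (0,3) (1,3) (1,4)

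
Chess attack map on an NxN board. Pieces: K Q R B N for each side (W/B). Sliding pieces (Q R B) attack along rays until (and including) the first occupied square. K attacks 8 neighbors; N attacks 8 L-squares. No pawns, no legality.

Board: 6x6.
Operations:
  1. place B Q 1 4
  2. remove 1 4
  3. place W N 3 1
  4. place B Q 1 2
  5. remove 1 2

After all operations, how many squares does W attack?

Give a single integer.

Op 1: place BQ@(1,4)
Op 2: remove (1,4)
Op 3: place WN@(3,1)
Op 4: place BQ@(1,2)
Op 5: remove (1,2)
Per-piece attacks for W:
  WN@(3,1): attacks (4,3) (5,2) (2,3) (1,2) (5,0) (1,0)
Union (6 distinct): (1,0) (1,2) (2,3) (4,3) (5,0) (5,2)

Answer: 6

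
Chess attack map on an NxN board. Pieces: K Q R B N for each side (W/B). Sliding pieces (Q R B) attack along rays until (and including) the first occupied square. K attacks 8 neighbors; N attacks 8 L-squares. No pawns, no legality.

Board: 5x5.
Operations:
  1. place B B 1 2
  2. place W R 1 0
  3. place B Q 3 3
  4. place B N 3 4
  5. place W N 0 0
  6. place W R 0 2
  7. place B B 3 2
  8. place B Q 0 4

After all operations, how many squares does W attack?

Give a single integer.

Op 1: place BB@(1,2)
Op 2: place WR@(1,0)
Op 3: place BQ@(3,3)
Op 4: place BN@(3,4)
Op 5: place WN@(0,0)
Op 6: place WR@(0,2)
Op 7: place BB@(3,2)
Op 8: place BQ@(0,4)
Per-piece attacks for W:
  WN@(0,0): attacks (1,2) (2,1)
  WR@(0,2): attacks (0,3) (0,4) (0,1) (0,0) (1,2) [ray(0,1) blocked at (0,4); ray(0,-1) blocked at (0,0); ray(1,0) blocked at (1,2)]
  WR@(1,0): attacks (1,1) (1,2) (2,0) (3,0) (4,0) (0,0) [ray(0,1) blocked at (1,2); ray(-1,0) blocked at (0,0)]
Union (10 distinct): (0,0) (0,1) (0,3) (0,4) (1,1) (1,2) (2,0) (2,1) (3,0) (4,0)

Answer: 10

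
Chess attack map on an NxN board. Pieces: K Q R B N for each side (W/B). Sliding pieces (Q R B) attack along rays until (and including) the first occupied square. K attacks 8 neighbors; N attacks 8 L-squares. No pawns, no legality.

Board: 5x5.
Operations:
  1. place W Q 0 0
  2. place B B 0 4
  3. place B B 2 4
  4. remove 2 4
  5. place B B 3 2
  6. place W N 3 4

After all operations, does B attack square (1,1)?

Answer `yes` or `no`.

Op 1: place WQ@(0,0)
Op 2: place BB@(0,4)
Op 3: place BB@(2,4)
Op 4: remove (2,4)
Op 5: place BB@(3,2)
Op 6: place WN@(3,4)
Per-piece attacks for B:
  BB@(0,4): attacks (1,3) (2,2) (3,1) (4,0)
  BB@(3,2): attacks (4,3) (4,1) (2,3) (1,4) (2,1) (1,0)
B attacks (1,1): no

Answer: no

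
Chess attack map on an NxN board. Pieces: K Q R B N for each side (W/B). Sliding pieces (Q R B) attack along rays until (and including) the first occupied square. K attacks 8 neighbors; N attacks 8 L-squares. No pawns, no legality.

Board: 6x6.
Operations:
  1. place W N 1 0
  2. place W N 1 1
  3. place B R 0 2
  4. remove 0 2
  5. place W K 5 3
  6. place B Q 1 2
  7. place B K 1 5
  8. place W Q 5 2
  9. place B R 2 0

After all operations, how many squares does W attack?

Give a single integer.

Answer: 19

Derivation:
Op 1: place WN@(1,0)
Op 2: place WN@(1,1)
Op 3: place BR@(0,2)
Op 4: remove (0,2)
Op 5: place WK@(5,3)
Op 6: place BQ@(1,2)
Op 7: place BK@(1,5)
Op 8: place WQ@(5,2)
Op 9: place BR@(2,0)
Per-piece attacks for W:
  WN@(1,0): attacks (2,2) (3,1) (0,2)
  WN@(1,1): attacks (2,3) (3,2) (0,3) (3,0)
  WQ@(5,2): attacks (5,3) (5,1) (5,0) (4,2) (3,2) (2,2) (1,2) (4,3) (3,4) (2,5) (4,1) (3,0) [ray(0,1) blocked at (5,3); ray(-1,0) blocked at (1,2)]
  WK@(5,3): attacks (5,4) (5,2) (4,3) (4,4) (4,2)
Union (19 distinct): (0,2) (0,3) (1,2) (2,2) (2,3) (2,5) (3,0) (3,1) (3,2) (3,4) (4,1) (4,2) (4,3) (4,4) (5,0) (5,1) (5,2) (5,3) (5,4)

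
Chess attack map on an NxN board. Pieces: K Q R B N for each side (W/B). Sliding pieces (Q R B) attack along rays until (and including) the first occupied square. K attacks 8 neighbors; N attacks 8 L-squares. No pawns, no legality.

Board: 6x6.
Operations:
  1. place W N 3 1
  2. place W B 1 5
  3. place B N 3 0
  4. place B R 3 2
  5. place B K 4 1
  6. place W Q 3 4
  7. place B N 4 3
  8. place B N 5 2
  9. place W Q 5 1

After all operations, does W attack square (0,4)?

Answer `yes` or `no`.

Op 1: place WN@(3,1)
Op 2: place WB@(1,5)
Op 3: place BN@(3,0)
Op 4: place BR@(3,2)
Op 5: place BK@(4,1)
Op 6: place WQ@(3,4)
Op 7: place BN@(4,3)
Op 8: place BN@(5,2)
Op 9: place WQ@(5,1)
Per-piece attacks for W:
  WB@(1,5): attacks (2,4) (3,3) (4,2) (5,1) (0,4) [ray(1,-1) blocked at (5,1)]
  WN@(3,1): attacks (4,3) (5,2) (2,3) (1,2) (5,0) (1,0)
  WQ@(3,4): attacks (3,5) (3,3) (3,2) (4,4) (5,4) (2,4) (1,4) (0,4) (4,5) (4,3) (2,5) (2,3) (1,2) (0,1) [ray(0,-1) blocked at (3,2); ray(1,-1) blocked at (4,3)]
  WQ@(5,1): attacks (5,2) (5,0) (4,1) (4,2) (3,3) (2,4) (1,5) (4,0) [ray(0,1) blocked at (5,2); ray(-1,0) blocked at (4,1); ray(-1,1) blocked at (1,5)]
W attacks (0,4): yes

Answer: yes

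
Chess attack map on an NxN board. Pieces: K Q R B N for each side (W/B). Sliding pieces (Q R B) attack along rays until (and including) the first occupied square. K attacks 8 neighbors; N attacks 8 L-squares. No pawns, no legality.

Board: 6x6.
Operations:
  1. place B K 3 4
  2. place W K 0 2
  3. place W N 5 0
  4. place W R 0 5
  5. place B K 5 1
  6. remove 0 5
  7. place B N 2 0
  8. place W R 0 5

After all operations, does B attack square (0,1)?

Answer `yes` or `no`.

Answer: yes

Derivation:
Op 1: place BK@(3,4)
Op 2: place WK@(0,2)
Op 3: place WN@(5,0)
Op 4: place WR@(0,5)
Op 5: place BK@(5,1)
Op 6: remove (0,5)
Op 7: place BN@(2,0)
Op 8: place WR@(0,5)
Per-piece attacks for B:
  BN@(2,0): attacks (3,2) (4,1) (1,2) (0,1)
  BK@(3,4): attacks (3,5) (3,3) (4,4) (2,4) (4,5) (4,3) (2,5) (2,3)
  BK@(5,1): attacks (5,2) (5,0) (4,1) (4,2) (4,0)
B attacks (0,1): yes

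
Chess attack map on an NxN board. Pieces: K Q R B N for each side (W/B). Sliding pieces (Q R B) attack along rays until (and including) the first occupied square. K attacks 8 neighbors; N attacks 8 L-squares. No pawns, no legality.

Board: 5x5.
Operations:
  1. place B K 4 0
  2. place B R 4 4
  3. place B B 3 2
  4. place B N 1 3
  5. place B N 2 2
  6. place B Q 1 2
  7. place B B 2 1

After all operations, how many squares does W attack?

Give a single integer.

Answer: 0

Derivation:
Op 1: place BK@(4,0)
Op 2: place BR@(4,4)
Op 3: place BB@(3,2)
Op 4: place BN@(1,3)
Op 5: place BN@(2,2)
Op 6: place BQ@(1,2)
Op 7: place BB@(2,1)
Per-piece attacks for W:
Union (0 distinct): (none)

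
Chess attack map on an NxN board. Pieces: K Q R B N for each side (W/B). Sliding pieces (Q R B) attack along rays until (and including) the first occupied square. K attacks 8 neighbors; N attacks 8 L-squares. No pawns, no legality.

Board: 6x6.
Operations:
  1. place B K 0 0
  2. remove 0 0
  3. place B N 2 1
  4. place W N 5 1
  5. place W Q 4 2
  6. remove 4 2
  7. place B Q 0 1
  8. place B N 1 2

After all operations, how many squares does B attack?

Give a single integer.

Answer: 16

Derivation:
Op 1: place BK@(0,0)
Op 2: remove (0,0)
Op 3: place BN@(2,1)
Op 4: place WN@(5,1)
Op 5: place WQ@(4,2)
Op 6: remove (4,2)
Op 7: place BQ@(0,1)
Op 8: place BN@(1,2)
Per-piece attacks for B:
  BQ@(0,1): attacks (0,2) (0,3) (0,4) (0,5) (0,0) (1,1) (2,1) (1,2) (1,0) [ray(1,0) blocked at (2,1); ray(1,1) blocked at (1,2)]
  BN@(1,2): attacks (2,4) (3,3) (0,4) (2,0) (3,1) (0,0)
  BN@(2,1): attacks (3,3) (4,2) (1,3) (0,2) (4,0) (0,0)
Union (16 distinct): (0,0) (0,2) (0,3) (0,4) (0,5) (1,0) (1,1) (1,2) (1,3) (2,0) (2,1) (2,4) (3,1) (3,3) (4,0) (4,2)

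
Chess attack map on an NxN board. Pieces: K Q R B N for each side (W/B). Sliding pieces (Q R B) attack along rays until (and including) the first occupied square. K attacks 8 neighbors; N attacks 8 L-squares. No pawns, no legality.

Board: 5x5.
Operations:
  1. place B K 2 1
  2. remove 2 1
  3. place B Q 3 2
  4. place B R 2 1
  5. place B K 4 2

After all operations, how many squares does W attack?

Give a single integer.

Op 1: place BK@(2,1)
Op 2: remove (2,1)
Op 3: place BQ@(3,2)
Op 4: place BR@(2,1)
Op 5: place BK@(4,2)
Per-piece attacks for W:
Union (0 distinct): (none)

Answer: 0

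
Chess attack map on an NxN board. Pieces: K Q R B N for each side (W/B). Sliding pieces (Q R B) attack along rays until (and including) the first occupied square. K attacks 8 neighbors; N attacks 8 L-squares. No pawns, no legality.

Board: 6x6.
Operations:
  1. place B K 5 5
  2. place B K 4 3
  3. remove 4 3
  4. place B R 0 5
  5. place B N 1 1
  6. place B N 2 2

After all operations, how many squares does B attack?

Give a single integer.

Answer: 20

Derivation:
Op 1: place BK@(5,5)
Op 2: place BK@(4,3)
Op 3: remove (4,3)
Op 4: place BR@(0,5)
Op 5: place BN@(1,1)
Op 6: place BN@(2,2)
Per-piece attacks for B:
  BR@(0,5): attacks (0,4) (0,3) (0,2) (0,1) (0,0) (1,5) (2,5) (3,5) (4,5) (5,5) [ray(1,0) blocked at (5,5)]
  BN@(1,1): attacks (2,3) (3,2) (0,3) (3,0)
  BN@(2,2): attacks (3,4) (4,3) (1,4) (0,3) (3,0) (4,1) (1,0) (0,1)
  BK@(5,5): attacks (5,4) (4,5) (4,4)
Union (20 distinct): (0,0) (0,1) (0,2) (0,3) (0,4) (1,0) (1,4) (1,5) (2,3) (2,5) (3,0) (3,2) (3,4) (3,5) (4,1) (4,3) (4,4) (4,5) (5,4) (5,5)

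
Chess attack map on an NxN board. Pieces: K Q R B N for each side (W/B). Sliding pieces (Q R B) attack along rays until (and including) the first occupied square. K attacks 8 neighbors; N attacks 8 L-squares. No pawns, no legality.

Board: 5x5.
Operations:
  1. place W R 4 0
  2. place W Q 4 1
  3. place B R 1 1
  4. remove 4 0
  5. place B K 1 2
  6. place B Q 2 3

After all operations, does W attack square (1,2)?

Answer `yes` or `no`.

Answer: no

Derivation:
Op 1: place WR@(4,0)
Op 2: place WQ@(4,1)
Op 3: place BR@(1,1)
Op 4: remove (4,0)
Op 5: place BK@(1,2)
Op 6: place BQ@(2,3)
Per-piece attacks for W:
  WQ@(4,1): attacks (4,2) (4,3) (4,4) (4,0) (3,1) (2,1) (1,1) (3,2) (2,3) (3,0) [ray(-1,0) blocked at (1,1); ray(-1,1) blocked at (2,3)]
W attacks (1,2): no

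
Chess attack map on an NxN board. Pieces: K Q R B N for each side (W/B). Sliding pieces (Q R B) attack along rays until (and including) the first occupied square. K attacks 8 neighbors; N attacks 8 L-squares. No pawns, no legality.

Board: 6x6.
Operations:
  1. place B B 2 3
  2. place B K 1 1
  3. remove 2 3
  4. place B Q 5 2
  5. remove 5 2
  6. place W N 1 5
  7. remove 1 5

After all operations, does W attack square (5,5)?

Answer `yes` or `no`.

Answer: no

Derivation:
Op 1: place BB@(2,3)
Op 2: place BK@(1,1)
Op 3: remove (2,3)
Op 4: place BQ@(5,2)
Op 5: remove (5,2)
Op 6: place WN@(1,5)
Op 7: remove (1,5)
Per-piece attacks for W:
W attacks (5,5): no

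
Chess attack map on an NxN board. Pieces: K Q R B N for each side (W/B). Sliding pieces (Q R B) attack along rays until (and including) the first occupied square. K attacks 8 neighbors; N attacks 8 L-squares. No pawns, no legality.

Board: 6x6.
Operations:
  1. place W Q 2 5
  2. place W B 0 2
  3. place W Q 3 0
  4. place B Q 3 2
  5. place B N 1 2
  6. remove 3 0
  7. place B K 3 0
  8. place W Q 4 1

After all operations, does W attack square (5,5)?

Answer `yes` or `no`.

Op 1: place WQ@(2,5)
Op 2: place WB@(0,2)
Op 3: place WQ@(3,0)
Op 4: place BQ@(3,2)
Op 5: place BN@(1,2)
Op 6: remove (3,0)
Op 7: place BK@(3,0)
Op 8: place WQ@(4,1)
Per-piece attacks for W:
  WB@(0,2): attacks (1,3) (2,4) (3,5) (1,1) (2,0)
  WQ@(2,5): attacks (2,4) (2,3) (2,2) (2,1) (2,0) (3,5) (4,5) (5,5) (1,5) (0,5) (3,4) (4,3) (5,2) (1,4) (0,3)
  WQ@(4,1): attacks (4,2) (4,3) (4,4) (4,5) (4,0) (5,1) (3,1) (2,1) (1,1) (0,1) (5,2) (5,0) (3,2) (3,0) [ray(-1,1) blocked at (3,2); ray(-1,-1) blocked at (3,0)]
W attacks (5,5): yes

Answer: yes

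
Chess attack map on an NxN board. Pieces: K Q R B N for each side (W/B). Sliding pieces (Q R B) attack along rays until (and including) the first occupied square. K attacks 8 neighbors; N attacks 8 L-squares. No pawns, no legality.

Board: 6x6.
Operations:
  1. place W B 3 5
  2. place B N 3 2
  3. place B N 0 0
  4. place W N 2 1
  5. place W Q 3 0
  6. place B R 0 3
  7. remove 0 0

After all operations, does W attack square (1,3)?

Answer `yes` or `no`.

Op 1: place WB@(3,5)
Op 2: place BN@(3,2)
Op 3: place BN@(0,0)
Op 4: place WN@(2,1)
Op 5: place WQ@(3,0)
Op 6: place BR@(0,3)
Op 7: remove (0,0)
Per-piece attacks for W:
  WN@(2,1): attacks (3,3) (4,2) (1,3) (0,2) (4,0) (0,0)
  WQ@(3,0): attacks (3,1) (3,2) (4,0) (5,0) (2,0) (1,0) (0,0) (4,1) (5,2) (2,1) [ray(0,1) blocked at (3,2); ray(-1,1) blocked at (2,1)]
  WB@(3,5): attacks (4,4) (5,3) (2,4) (1,3) (0,2)
W attacks (1,3): yes

Answer: yes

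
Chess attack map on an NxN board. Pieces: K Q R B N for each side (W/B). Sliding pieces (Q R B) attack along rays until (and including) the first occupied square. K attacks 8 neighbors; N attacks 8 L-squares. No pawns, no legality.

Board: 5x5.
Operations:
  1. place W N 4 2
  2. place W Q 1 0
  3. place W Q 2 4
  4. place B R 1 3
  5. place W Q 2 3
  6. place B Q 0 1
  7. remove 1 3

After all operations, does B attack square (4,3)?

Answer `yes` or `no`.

Answer: no

Derivation:
Op 1: place WN@(4,2)
Op 2: place WQ@(1,0)
Op 3: place WQ@(2,4)
Op 4: place BR@(1,3)
Op 5: place WQ@(2,3)
Op 6: place BQ@(0,1)
Op 7: remove (1,3)
Per-piece attacks for B:
  BQ@(0,1): attacks (0,2) (0,3) (0,4) (0,0) (1,1) (2,1) (3,1) (4,1) (1,2) (2,3) (1,0) [ray(1,1) blocked at (2,3); ray(1,-1) blocked at (1,0)]
B attacks (4,3): no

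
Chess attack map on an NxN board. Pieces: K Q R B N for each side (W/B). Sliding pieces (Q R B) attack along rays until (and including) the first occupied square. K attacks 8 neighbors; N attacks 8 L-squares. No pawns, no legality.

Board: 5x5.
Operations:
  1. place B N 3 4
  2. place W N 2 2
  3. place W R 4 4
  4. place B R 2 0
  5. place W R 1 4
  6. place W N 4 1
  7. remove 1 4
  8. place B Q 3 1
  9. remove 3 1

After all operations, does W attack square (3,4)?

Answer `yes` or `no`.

Op 1: place BN@(3,4)
Op 2: place WN@(2,2)
Op 3: place WR@(4,4)
Op 4: place BR@(2,0)
Op 5: place WR@(1,4)
Op 6: place WN@(4,1)
Op 7: remove (1,4)
Op 8: place BQ@(3,1)
Op 9: remove (3,1)
Per-piece attacks for W:
  WN@(2,2): attacks (3,4) (4,3) (1,4) (0,3) (3,0) (4,1) (1,0) (0,1)
  WN@(4,1): attacks (3,3) (2,2) (2,0)
  WR@(4,4): attacks (4,3) (4,2) (4,1) (3,4) [ray(0,-1) blocked at (4,1); ray(-1,0) blocked at (3,4)]
W attacks (3,4): yes

Answer: yes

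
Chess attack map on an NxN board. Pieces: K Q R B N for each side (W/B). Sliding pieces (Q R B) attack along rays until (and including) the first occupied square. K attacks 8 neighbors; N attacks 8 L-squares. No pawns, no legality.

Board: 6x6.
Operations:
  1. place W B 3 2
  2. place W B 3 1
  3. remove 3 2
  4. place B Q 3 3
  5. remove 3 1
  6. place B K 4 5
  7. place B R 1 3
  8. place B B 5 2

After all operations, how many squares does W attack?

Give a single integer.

Answer: 0

Derivation:
Op 1: place WB@(3,2)
Op 2: place WB@(3,1)
Op 3: remove (3,2)
Op 4: place BQ@(3,3)
Op 5: remove (3,1)
Op 6: place BK@(4,5)
Op 7: place BR@(1,3)
Op 8: place BB@(5,2)
Per-piece attacks for W:
Union (0 distinct): (none)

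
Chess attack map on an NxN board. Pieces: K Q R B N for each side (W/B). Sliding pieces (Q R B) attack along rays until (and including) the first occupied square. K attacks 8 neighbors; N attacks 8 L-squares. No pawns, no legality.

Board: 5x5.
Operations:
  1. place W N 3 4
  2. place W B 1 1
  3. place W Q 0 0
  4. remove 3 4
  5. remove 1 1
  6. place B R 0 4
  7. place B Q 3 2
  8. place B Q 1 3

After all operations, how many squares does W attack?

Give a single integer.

Op 1: place WN@(3,4)
Op 2: place WB@(1,1)
Op 3: place WQ@(0,0)
Op 4: remove (3,4)
Op 5: remove (1,1)
Op 6: place BR@(0,4)
Op 7: place BQ@(3,2)
Op 8: place BQ@(1,3)
Per-piece attacks for W:
  WQ@(0,0): attacks (0,1) (0,2) (0,3) (0,4) (1,0) (2,0) (3,0) (4,0) (1,1) (2,2) (3,3) (4,4) [ray(0,1) blocked at (0,4)]
Union (12 distinct): (0,1) (0,2) (0,3) (0,4) (1,0) (1,1) (2,0) (2,2) (3,0) (3,3) (4,0) (4,4)

Answer: 12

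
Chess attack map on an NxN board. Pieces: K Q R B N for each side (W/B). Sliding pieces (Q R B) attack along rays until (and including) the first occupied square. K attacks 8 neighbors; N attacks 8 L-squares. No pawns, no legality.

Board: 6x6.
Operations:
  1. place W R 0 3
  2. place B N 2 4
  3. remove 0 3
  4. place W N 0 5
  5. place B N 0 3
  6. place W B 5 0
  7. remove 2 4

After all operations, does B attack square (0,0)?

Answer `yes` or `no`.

Op 1: place WR@(0,3)
Op 2: place BN@(2,4)
Op 3: remove (0,3)
Op 4: place WN@(0,5)
Op 5: place BN@(0,3)
Op 6: place WB@(5,0)
Op 7: remove (2,4)
Per-piece attacks for B:
  BN@(0,3): attacks (1,5) (2,4) (1,1) (2,2)
B attacks (0,0): no

Answer: no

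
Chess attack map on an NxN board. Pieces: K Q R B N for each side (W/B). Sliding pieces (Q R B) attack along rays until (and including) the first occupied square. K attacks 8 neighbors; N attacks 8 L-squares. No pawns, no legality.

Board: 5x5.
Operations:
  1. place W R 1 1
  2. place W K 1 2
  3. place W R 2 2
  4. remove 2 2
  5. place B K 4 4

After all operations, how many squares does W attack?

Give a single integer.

Op 1: place WR@(1,1)
Op 2: place WK@(1,2)
Op 3: place WR@(2,2)
Op 4: remove (2,2)
Op 5: place BK@(4,4)
Per-piece attacks for W:
  WR@(1,1): attacks (1,2) (1,0) (2,1) (3,1) (4,1) (0,1) [ray(0,1) blocked at (1,2)]
  WK@(1,2): attacks (1,3) (1,1) (2,2) (0,2) (2,3) (2,1) (0,3) (0,1)
Union (12 distinct): (0,1) (0,2) (0,3) (1,0) (1,1) (1,2) (1,3) (2,1) (2,2) (2,3) (3,1) (4,1)

Answer: 12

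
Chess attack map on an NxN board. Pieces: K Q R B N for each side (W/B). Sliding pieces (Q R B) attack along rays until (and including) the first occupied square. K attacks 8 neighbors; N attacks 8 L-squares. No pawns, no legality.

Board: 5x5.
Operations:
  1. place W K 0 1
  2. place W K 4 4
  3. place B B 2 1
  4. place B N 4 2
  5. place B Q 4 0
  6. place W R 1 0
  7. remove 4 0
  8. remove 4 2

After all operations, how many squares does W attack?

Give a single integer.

Op 1: place WK@(0,1)
Op 2: place WK@(4,4)
Op 3: place BB@(2,1)
Op 4: place BN@(4,2)
Op 5: place BQ@(4,0)
Op 6: place WR@(1,0)
Op 7: remove (4,0)
Op 8: remove (4,2)
Per-piece attacks for W:
  WK@(0,1): attacks (0,2) (0,0) (1,1) (1,2) (1,0)
  WR@(1,0): attacks (1,1) (1,2) (1,3) (1,4) (2,0) (3,0) (4,0) (0,0)
  WK@(4,4): attacks (4,3) (3,4) (3,3)
Union (13 distinct): (0,0) (0,2) (1,0) (1,1) (1,2) (1,3) (1,4) (2,0) (3,0) (3,3) (3,4) (4,0) (4,3)

Answer: 13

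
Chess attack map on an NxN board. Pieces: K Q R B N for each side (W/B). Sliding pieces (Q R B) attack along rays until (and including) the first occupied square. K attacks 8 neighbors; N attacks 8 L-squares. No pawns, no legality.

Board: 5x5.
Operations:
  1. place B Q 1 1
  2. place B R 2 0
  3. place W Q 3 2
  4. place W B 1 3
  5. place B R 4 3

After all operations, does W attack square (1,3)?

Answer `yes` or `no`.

Op 1: place BQ@(1,1)
Op 2: place BR@(2,0)
Op 3: place WQ@(3,2)
Op 4: place WB@(1,3)
Op 5: place BR@(4,3)
Per-piece attacks for W:
  WB@(1,3): attacks (2,4) (2,2) (3,1) (4,0) (0,4) (0,2)
  WQ@(3,2): attacks (3,3) (3,4) (3,1) (3,0) (4,2) (2,2) (1,2) (0,2) (4,3) (4,1) (2,3) (1,4) (2,1) (1,0) [ray(1,1) blocked at (4,3)]
W attacks (1,3): no

Answer: no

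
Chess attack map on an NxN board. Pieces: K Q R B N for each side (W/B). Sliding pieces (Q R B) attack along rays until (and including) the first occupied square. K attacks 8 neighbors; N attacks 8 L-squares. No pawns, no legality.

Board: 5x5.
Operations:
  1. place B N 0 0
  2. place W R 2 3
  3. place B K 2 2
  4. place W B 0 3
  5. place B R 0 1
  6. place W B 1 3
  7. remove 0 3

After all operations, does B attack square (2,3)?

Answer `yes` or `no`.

Answer: yes

Derivation:
Op 1: place BN@(0,0)
Op 2: place WR@(2,3)
Op 3: place BK@(2,2)
Op 4: place WB@(0,3)
Op 5: place BR@(0,1)
Op 6: place WB@(1,3)
Op 7: remove (0,3)
Per-piece attacks for B:
  BN@(0,0): attacks (1,2) (2,1)
  BR@(0,1): attacks (0,2) (0,3) (0,4) (0,0) (1,1) (2,1) (3,1) (4,1) [ray(0,-1) blocked at (0,0)]
  BK@(2,2): attacks (2,3) (2,1) (3,2) (1,2) (3,3) (3,1) (1,3) (1,1)
B attacks (2,3): yes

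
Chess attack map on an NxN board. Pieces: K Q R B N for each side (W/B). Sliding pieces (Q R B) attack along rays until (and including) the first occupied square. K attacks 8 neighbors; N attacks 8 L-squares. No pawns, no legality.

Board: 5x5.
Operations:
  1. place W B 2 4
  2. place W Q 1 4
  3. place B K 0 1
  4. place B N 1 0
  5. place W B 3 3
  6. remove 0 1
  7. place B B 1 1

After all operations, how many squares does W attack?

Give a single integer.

Answer: 14

Derivation:
Op 1: place WB@(2,4)
Op 2: place WQ@(1,4)
Op 3: place BK@(0,1)
Op 4: place BN@(1,0)
Op 5: place WB@(3,3)
Op 6: remove (0,1)
Op 7: place BB@(1,1)
Per-piece attacks for W:
  WQ@(1,4): attacks (1,3) (1,2) (1,1) (2,4) (0,4) (2,3) (3,2) (4,1) (0,3) [ray(0,-1) blocked at (1,1); ray(1,0) blocked at (2,4)]
  WB@(2,4): attacks (3,3) (1,3) (0,2) [ray(1,-1) blocked at (3,3)]
  WB@(3,3): attacks (4,4) (4,2) (2,4) (2,2) (1,1) [ray(-1,1) blocked at (2,4); ray(-1,-1) blocked at (1,1)]
Union (14 distinct): (0,2) (0,3) (0,4) (1,1) (1,2) (1,3) (2,2) (2,3) (2,4) (3,2) (3,3) (4,1) (4,2) (4,4)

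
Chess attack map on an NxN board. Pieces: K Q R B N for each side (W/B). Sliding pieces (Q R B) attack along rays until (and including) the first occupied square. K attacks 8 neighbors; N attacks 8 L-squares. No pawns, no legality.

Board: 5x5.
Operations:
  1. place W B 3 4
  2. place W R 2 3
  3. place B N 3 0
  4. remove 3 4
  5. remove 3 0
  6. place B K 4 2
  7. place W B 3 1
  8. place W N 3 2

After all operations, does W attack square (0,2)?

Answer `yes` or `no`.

Answer: no

Derivation:
Op 1: place WB@(3,4)
Op 2: place WR@(2,3)
Op 3: place BN@(3,0)
Op 4: remove (3,4)
Op 5: remove (3,0)
Op 6: place BK@(4,2)
Op 7: place WB@(3,1)
Op 8: place WN@(3,2)
Per-piece attacks for W:
  WR@(2,3): attacks (2,4) (2,2) (2,1) (2,0) (3,3) (4,3) (1,3) (0,3)
  WB@(3,1): attacks (4,2) (4,0) (2,2) (1,3) (0,4) (2,0) [ray(1,1) blocked at (4,2)]
  WN@(3,2): attacks (4,4) (2,4) (1,3) (4,0) (2,0) (1,1)
W attacks (0,2): no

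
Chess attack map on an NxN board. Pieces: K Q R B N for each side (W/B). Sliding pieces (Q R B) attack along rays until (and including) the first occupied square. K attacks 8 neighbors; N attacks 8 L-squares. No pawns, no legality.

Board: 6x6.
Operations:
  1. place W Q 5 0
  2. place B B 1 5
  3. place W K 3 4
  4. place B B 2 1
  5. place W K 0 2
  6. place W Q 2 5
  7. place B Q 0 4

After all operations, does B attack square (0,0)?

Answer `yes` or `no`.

Answer: no

Derivation:
Op 1: place WQ@(5,0)
Op 2: place BB@(1,5)
Op 3: place WK@(3,4)
Op 4: place BB@(2,1)
Op 5: place WK@(0,2)
Op 6: place WQ@(2,5)
Op 7: place BQ@(0,4)
Per-piece attacks for B:
  BQ@(0,4): attacks (0,5) (0,3) (0,2) (1,4) (2,4) (3,4) (1,5) (1,3) (2,2) (3,1) (4,0) [ray(0,-1) blocked at (0,2); ray(1,0) blocked at (3,4); ray(1,1) blocked at (1,5)]
  BB@(1,5): attacks (2,4) (3,3) (4,2) (5,1) (0,4) [ray(-1,-1) blocked at (0,4)]
  BB@(2,1): attacks (3,2) (4,3) (5,4) (3,0) (1,2) (0,3) (1,0)
B attacks (0,0): no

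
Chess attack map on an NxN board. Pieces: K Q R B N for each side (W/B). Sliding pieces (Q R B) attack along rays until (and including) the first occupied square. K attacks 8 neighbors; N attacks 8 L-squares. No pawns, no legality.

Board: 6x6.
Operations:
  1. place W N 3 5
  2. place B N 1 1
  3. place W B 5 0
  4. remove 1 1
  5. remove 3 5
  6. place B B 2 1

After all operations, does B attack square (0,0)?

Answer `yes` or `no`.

Op 1: place WN@(3,5)
Op 2: place BN@(1,1)
Op 3: place WB@(5,0)
Op 4: remove (1,1)
Op 5: remove (3,5)
Op 6: place BB@(2,1)
Per-piece attacks for B:
  BB@(2,1): attacks (3,2) (4,3) (5,4) (3,0) (1,2) (0,3) (1,0)
B attacks (0,0): no

Answer: no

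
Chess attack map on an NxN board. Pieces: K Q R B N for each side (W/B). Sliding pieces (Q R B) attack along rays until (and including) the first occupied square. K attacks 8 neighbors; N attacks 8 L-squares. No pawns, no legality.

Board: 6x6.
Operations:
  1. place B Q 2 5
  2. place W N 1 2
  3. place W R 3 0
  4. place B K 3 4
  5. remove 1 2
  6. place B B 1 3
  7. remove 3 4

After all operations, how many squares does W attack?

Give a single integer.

Answer: 10

Derivation:
Op 1: place BQ@(2,5)
Op 2: place WN@(1,2)
Op 3: place WR@(3,0)
Op 4: place BK@(3,4)
Op 5: remove (1,2)
Op 6: place BB@(1,3)
Op 7: remove (3,4)
Per-piece attacks for W:
  WR@(3,0): attacks (3,1) (3,2) (3,3) (3,4) (3,5) (4,0) (5,0) (2,0) (1,0) (0,0)
Union (10 distinct): (0,0) (1,0) (2,0) (3,1) (3,2) (3,3) (3,4) (3,5) (4,0) (5,0)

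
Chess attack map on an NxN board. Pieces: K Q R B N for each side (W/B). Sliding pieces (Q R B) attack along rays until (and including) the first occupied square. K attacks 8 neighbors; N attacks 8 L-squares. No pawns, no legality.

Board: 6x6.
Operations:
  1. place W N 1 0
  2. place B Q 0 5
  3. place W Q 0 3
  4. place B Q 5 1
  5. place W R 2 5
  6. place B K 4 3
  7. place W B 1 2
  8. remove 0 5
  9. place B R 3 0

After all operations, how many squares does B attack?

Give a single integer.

Op 1: place WN@(1,0)
Op 2: place BQ@(0,5)
Op 3: place WQ@(0,3)
Op 4: place BQ@(5,1)
Op 5: place WR@(2,5)
Op 6: place BK@(4,3)
Op 7: place WB@(1,2)
Op 8: remove (0,5)
Op 9: place BR@(3,0)
Per-piece attacks for B:
  BR@(3,0): attacks (3,1) (3,2) (3,3) (3,4) (3,5) (4,0) (5,0) (2,0) (1,0) [ray(-1,0) blocked at (1,0)]
  BK@(4,3): attacks (4,4) (4,2) (5,3) (3,3) (5,4) (5,2) (3,4) (3,2)
  BQ@(5,1): attacks (5,2) (5,3) (5,4) (5,5) (5,0) (4,1) (3,1) (2,1) (1,1) (0,1) (4,2) (3,3) (2,4) (1,5) (4,0)
Union (21 distinct): (0,1) (1,0) (1,1) (1,5) (2,0) (2,1) (2,4) (3,1) (3,2) (3,3) (3,4) (3,5) (4,0) (4,1) (4,2) (4,4) (5,0) (5,2) (5,3) (5,4) (5,5)

Answer: 21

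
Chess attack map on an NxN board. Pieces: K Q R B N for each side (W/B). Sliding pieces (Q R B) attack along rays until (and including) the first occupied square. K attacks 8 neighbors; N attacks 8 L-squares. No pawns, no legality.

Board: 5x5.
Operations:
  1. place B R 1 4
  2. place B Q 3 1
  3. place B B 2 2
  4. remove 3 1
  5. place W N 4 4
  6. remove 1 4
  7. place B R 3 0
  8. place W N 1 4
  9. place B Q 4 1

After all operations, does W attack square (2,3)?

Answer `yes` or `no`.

Op 1: place BR@(1,4)
Op 2: place BQ@(3,1)
Op 3: place BB@(2,2)
Op 4: remove (3,1)
Op 5: place WN@(4,4)
Op 6: remove (1,4)
Op 7: place BR@(3,0)
Op 8: place WN@(1,4)
Op 9: place BQ@(4,1)
Per-piece attacks for W:
  WN@(1,4): attacks (2,2) (3,3) (0,2)
  WN@(4,4): attacks (3,2) (2,3)
W attacks (2,3): yes

Answer: yes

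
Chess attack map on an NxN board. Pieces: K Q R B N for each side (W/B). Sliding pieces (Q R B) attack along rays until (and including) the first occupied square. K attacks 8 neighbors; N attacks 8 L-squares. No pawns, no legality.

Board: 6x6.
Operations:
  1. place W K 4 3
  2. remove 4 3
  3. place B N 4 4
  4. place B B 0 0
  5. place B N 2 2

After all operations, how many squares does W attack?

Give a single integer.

Answer: 0

Derivation:
Op 1: place WK@(4,3)
Op 2: remove (4,3)
Op 3: place BN@(4,4)
Op 4: place BB@(0,0)
Op 5: place BN@(2,2)
Per-piece attacks for W:
Union (0 distinct): (none)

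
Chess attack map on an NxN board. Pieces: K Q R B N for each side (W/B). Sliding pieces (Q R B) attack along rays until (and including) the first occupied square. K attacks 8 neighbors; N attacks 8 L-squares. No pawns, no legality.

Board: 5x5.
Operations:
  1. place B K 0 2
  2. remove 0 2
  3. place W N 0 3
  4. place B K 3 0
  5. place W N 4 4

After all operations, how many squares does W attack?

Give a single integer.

Op 1: place BK@(0,2)
Op 2: remove (0,2)
Op 3: place WN@(0,3)
Op 4: place BK@(3,0)
Op 5: place WN@(4,4)
Per-piece attacks for W:
  WN@(0,3): attacks (2,4) (1,1) (2,2)
  WN@(4,4): attacks (3,2) (2,3)
Union (5 distinct): (1,1) (2,2) (2,3) (2,4) (3,2)

Answer: 5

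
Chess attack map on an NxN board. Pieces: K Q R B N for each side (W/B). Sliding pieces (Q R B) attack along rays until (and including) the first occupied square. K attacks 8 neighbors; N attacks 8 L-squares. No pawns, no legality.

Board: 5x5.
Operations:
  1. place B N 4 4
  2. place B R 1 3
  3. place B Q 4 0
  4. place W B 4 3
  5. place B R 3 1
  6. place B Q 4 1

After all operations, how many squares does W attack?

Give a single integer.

Op 1: place BN@(4,4)
Op 2: place BR@(1,3)
Op 3: place BQ@(4,0)
Op 4: place WB@(4,3)
Op 5: place BR@(3,1)
Op 6: place BQ@(4,1)
Per-piece attacks for W:
  WB@(4,3): attacks (3,4) (3,2) (2,1) (1,0)
Union (4 distinct): (1,0) (2,1) (3,2) (3,4)

Answer: 4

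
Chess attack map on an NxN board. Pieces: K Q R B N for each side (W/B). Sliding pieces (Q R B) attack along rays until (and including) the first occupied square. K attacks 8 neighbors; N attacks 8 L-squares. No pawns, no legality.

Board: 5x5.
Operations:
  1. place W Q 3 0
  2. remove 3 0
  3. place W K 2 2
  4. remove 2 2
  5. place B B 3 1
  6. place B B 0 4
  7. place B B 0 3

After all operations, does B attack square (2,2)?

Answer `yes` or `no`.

Op 1: place WQ@(3,0)
Op 2: remove (3,0)
Op 3: place WK@(2,2)
Op 4: remove (2,2)
Op 5: place BB@(3,1)
Op 6: place BB@(0,4)
Op 7: place BB@(0,3)
Per-piece attacks for B:
  BB@(0,3): attacks (1,4) (1,2) (2,1) (3,0)
  BB@(0,4): attacks (1,3) (2,2) (3,1) [ray(1,-1) blocked at (3,1)]
  BB@(3,1): attacks (4,2) (4,0) (2,2) (1,3) (0,4) (2,0) [ray(-1,1) blocked at (0,4)]
B attacks (2,2): yes

Answer: yes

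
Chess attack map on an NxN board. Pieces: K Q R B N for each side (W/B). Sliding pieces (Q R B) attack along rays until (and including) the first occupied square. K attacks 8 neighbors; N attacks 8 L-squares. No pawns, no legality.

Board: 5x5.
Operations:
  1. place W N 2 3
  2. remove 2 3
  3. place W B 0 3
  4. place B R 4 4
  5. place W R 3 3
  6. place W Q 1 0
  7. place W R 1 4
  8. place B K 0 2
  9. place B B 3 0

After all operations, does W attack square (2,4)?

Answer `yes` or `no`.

Answer: yes

Derivation:
Op 1: place WN@(2,3)
Op 2: remove (2,3)
Op 3: place WB@(0,3)
Op 4: place BR@(4,4)
Op 5: place WR@(3,3)
Op 6: place WQ@(1,0)
Op 7: place WR@(1,4)
Op 8: place BK@(0,2)
Op 9: place BB@(3,0)
Per-piece attacks for W:
  WB@(0,3): attacks (1,4) (1,2) (2,1) (3,0) [ray(1,1) blocked at (1,4); ray(1,-1) blocked at (3,0)]
  WQ@(1,0): attacks (1,1) (1,2) (1,3) (1,4) (2,0) (3,0) (0,0) (2,1) (3,2) (4,3) (0,1) [ray(0,1) blocked at (1,4); ray(1,0) blocked at (3,0)]
  WR@(1,4): attacks (1,3) (1,2) (1,1) (1,0) (2,4) (3,4) (4,4) (0,4) [ray(0,-1) blocked at (1,0); ray(1,0) blocked at (4,4)]
  WR@(3,3): attacks (3,4) (3,2) (3,1) (3,0) (4,3) (2,3) (1,3) (0,3) [ray(0,-1) blocked at (3,0); ray(-1,0) blocked at (0,3)]
W attacks (2,4): yes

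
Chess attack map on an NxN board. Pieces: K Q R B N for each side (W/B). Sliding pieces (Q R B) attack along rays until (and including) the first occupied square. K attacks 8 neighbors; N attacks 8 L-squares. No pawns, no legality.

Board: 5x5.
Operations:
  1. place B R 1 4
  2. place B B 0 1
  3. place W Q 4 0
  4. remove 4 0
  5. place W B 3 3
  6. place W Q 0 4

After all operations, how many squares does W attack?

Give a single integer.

Answer: 13

Derivation:
Op 1: place BR@(1,4)
Op 2: place BB@(0,1)
Op 3: place WQ@(4,0)
Op 4: remove (4,0)
Op 5: place WB@(3,3)
Op 6: place WQ@(0,4)
Per-piece attacks for W:
  WQ@(0,4): attacks (0,3) (0,2) (0,1) (1,4) (1,3) (2,2) (3,1) (4,0) [ray(0,-1) blocked at (0,1); ray(1,0) blocked at (1,4)]
  WB@(3,3): attacks (4,4) (4,2) (2,4) (2,2) (1,1) (0,0)
Union (13 distinct): (0,0) (0,1) (0,2) (0,3) (1,1) (1,3) (1,4) (2,2) (2,4) (3,1) (4,0) (4,2) (4,4)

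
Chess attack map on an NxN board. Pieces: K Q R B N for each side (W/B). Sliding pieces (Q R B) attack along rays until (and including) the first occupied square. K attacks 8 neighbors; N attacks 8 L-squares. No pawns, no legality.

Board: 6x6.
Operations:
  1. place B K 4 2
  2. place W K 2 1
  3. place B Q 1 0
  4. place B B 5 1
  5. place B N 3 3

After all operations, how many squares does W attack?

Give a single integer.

Op 1: place BK@(4,2)
Op 2: place WK@(2,1)
Op 3: place BQ@(1,0)
Op 4: place BB@(5,1)
Op 5: place BN@(3,3)
Per-piece attacks for W:
  WK@(2,1): attacks (2,2) (2,0) (3,1) (1,1) (3,2) (3,0) (1,2) (1,0)
Union (8 distinct): (1,0) (1,1) (1,2) (2,0) (2,2) (3,0) (3,1) (3,2)

Answer: 8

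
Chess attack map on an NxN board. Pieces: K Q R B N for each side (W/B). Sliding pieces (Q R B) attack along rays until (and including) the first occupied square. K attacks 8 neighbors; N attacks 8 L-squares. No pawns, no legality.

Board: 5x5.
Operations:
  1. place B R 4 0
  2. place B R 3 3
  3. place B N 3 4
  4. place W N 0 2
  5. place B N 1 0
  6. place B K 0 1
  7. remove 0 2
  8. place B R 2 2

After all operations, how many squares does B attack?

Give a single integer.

Answer: 20

Derivation:
Op 1: place BR@(4,0)
Op 2: place BR@(3,3)
Op 3: place BN@(3,4)
Op 4: place WN@(0,2)
Op 5: place BN@(1,0)
Op 6: place BK@(0,1)
Op 7: remove (0,2)
Op 8: place BR@(2,2)
Per-piece attacks for B:
  BK@(0,1): attacks (0,2) (0,0) (1,1) (1,2) (1,0)
  BN@(1,0): attacks (2,2) (3,1) (0,2)
  BR@(2,2): attacks (2,3) (2,4) (2,1) (2,0) (3,2) (4,2) (1,2) (0,2)
  BR@(3,3): attacks (3,4) (3,2) (3,1) (3,0) (4,3) (2,3) (1,3) (0,3) [ray(0,1) blocked at (3,4)]
  BN@(3,4): attacks (4,2) (2,2) (1,3)
  BR@(4,0): attacks (4,1) (4,2) (4,3) (4,4) (3,0) (2,0) (1,0) [ray(-1,0) blocked at (1,0)]
Union (20 distinct): (0,0) (0,2) (0,3) (1,0) (1,1) (1,2) (1,3) (2,0) (2,1) (2,2) (2,3) (2,4) (3,0) (3,1) (3,2) (3,4) (4,1) (4,2) (4,3) (4,4)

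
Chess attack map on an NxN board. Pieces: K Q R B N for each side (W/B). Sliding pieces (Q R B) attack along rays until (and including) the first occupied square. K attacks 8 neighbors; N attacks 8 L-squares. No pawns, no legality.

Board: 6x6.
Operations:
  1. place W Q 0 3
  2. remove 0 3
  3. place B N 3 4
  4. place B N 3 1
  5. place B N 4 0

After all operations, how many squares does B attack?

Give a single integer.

Op 1: place WQ@(0,3)
Op 2: remove (0,3)
Op 3: place BN@(3,4)
Op 4: place BN@(3,1)
Op 5: place BN@(4,0)
Per-piece attacks for B:
  BN@(3,1): attacks (4,3) (5,2) (2,3) (1,2) (5,0) (1,0)
  BN@(3,4): attacks (5,5) (1,5) (4,2) (5,3) (2,2) (1,3)
  BN@(4,0): attacks (5,2) (3,2) (2,1)
Union (14 distinct): (1,0) (1,2) (1,3) (1,5) (2,1) (2,2) (2,3) (3,2) (4,2) (4,3) (5,0) (5,2) (5,3) (5,5)

Answer: 14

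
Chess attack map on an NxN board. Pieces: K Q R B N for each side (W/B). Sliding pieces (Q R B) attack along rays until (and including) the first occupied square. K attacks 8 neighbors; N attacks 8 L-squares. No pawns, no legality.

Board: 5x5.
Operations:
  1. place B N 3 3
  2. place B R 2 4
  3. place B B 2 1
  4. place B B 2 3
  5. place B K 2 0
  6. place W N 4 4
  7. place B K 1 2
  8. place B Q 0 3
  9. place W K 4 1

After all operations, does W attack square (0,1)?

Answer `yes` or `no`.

Op 1: place BN@(3,3)
Op 2: place BR@(2,4)
Op 3: place BB@(2,1)
Op 4: place BB@(2,3)
Op 5: place BK@(2,0)
Op 6: place WN@(4,4)
Op 7: place BK@(1,2)
Op 8: place BQ@(0,3)
Op 9: place WK@(4,1)
Per-piece attacks for W:
  WK@(4,1): attacks (4,2) (4,0) (3,1) (3,2) (3,0)
  WN@(4,4): attacks (3,2) (2,3)
W attacks (0,1): no

Answer: no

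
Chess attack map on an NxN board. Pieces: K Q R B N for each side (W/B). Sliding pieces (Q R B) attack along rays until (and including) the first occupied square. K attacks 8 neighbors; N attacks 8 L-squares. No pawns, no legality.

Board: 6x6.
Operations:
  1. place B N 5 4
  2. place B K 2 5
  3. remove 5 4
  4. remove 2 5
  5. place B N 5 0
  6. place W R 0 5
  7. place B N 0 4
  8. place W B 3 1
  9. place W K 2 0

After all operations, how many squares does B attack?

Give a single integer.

Op 1: place BN@(5,4)
Op 2: place BK@(2,5)
Op 3: remove (5,4)
Op 4: remove (2,5)
Op 5: place BN@(5,0)
Op 6: place WR@(0,5)
Op 7: place BN@(0,4)
Op 8: place WB@(3,1)
Op 9: place WK@(2,0)
Per-piece attacks for B:
  BN@(0,4): attacks (2,5) (1,2) (2,3)
  BN@(5,0): attacks (4,2) (3,1)
Union (5 distinct): (1,2) (2,3) (2,5) (3,1) (4,2)

Answer: 5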